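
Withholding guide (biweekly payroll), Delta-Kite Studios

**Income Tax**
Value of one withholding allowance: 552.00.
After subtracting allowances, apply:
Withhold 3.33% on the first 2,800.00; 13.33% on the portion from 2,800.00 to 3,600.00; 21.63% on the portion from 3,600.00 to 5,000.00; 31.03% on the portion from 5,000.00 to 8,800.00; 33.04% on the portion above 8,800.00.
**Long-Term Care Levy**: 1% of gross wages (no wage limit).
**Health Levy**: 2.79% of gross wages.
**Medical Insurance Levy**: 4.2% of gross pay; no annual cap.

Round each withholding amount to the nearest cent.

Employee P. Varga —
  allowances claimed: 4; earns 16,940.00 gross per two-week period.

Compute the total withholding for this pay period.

4,995.28

Income Tax: taxable = 16,940.00 − 4×552.00 = 14,732.00
  1,681.84 + 33.04% × (14,732.00 − 8,800.00) = 1,681.84 + 33.04% × 5,932.00 = 3,641.77
Long-Term Care Levy: 1% × 16,940.00 = 169.40
Health Levy: 2.79% × 16,940.00 = 472.63
Medical Insurance Levy: 4.2% × 16,940.00 = 711.48
Total: 3,641.77 + 169.40 + 472.63 + 711.48 = 4,995.28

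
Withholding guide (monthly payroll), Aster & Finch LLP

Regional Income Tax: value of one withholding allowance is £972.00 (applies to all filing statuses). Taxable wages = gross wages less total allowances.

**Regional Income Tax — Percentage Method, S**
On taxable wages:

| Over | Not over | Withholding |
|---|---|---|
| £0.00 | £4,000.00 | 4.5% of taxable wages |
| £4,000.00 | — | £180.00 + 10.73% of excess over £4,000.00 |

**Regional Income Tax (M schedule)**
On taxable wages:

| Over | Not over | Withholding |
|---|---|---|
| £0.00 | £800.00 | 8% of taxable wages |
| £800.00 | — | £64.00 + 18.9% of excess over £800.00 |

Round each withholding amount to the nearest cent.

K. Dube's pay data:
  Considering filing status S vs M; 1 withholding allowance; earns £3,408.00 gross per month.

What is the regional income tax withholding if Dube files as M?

£373.20

Regional Income Tax (M): taxable = £3,408.00 − 1×£972.00 = £2,436.00
  £64.00 + 18.9% × (£2,436.00 − £800.00) = £64.00 + 18.9% × £1,636.00 = £373.20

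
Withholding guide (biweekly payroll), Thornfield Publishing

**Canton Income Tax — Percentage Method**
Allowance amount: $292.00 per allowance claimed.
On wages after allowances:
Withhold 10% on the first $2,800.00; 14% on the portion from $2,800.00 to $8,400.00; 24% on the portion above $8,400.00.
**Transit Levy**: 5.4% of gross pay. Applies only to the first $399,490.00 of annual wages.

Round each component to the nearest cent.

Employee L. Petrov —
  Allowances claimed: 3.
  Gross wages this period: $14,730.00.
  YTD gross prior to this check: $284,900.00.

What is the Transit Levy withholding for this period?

$795.42

Transit Levy: 5.4% × $14,730.00 = $795.42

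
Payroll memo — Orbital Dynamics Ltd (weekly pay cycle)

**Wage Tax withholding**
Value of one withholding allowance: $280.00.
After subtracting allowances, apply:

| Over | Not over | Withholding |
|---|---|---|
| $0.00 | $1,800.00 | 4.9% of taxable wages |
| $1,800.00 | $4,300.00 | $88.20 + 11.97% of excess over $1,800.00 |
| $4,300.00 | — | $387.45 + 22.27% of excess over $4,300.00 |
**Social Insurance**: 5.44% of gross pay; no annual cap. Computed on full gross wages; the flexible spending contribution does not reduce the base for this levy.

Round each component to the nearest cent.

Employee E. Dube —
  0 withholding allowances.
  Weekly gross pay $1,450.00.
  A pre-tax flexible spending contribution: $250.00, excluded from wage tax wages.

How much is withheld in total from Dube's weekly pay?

Wage Tax: taxable = $1,450.00 − $250.00 = $1,200.00
  4.9% × $1,200.00 = $58.80
Social Insurance: 5.44% × $1,450.00 = $78.88
Total: $58.80 + $78.88 = $137.68

$137.68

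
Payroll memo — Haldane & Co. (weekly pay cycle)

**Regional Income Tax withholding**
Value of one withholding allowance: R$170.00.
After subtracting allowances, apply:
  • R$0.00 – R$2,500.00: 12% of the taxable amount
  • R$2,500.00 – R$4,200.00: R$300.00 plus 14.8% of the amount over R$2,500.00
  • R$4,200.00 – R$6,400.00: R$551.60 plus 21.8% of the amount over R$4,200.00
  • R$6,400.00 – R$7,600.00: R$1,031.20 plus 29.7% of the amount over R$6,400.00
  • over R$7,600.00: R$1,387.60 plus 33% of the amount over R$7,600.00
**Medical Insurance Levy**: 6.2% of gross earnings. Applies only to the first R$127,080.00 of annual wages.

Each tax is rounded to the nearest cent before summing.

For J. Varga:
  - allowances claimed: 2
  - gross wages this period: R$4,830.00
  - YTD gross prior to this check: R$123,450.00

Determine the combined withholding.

R$839.88

Regional Income Tax: taxable = R$4,830.00 − 2×R$170.00 = R$4,490.00
  R$551.60 + 21.8% × (R$4,490.00 − R$4,200.00) = R$551.60 + 21.8% × R$290.00 = R$614.82
Medical Insurance Levy: cap R$127,080.00 − YTD R$123,450.00 = R$3,630.00 subject; 6.2% × R$3,630.00 = R$225.06
Total: R$614.82 + R$225.06 = R$839.88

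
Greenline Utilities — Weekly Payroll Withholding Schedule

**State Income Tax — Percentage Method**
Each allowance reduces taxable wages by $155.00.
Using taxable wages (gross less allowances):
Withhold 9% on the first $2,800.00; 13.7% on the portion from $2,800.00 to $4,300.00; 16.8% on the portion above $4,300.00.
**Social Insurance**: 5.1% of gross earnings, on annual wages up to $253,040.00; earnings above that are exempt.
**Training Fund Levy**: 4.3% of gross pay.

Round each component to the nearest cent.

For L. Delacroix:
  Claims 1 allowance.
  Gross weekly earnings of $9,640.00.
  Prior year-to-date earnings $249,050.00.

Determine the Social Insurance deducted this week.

Social Insurance: cap $253,040.00 − YTD $249,050.00 = $3,990.00 subject; 5.1% × $3,990.00 = $203.49

$203.49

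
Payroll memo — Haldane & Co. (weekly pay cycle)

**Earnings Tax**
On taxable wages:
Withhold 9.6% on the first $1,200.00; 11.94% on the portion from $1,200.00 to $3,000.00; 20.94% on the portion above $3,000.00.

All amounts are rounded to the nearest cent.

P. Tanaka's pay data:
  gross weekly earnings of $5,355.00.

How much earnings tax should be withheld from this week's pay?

$823.26

Earnings Tax: taxable = $5,355.00
  $330.12 + 20.94% × ($5,355.00 − $3,000.00) = $330.12 + 20.94% × $2,355.00 = $823.26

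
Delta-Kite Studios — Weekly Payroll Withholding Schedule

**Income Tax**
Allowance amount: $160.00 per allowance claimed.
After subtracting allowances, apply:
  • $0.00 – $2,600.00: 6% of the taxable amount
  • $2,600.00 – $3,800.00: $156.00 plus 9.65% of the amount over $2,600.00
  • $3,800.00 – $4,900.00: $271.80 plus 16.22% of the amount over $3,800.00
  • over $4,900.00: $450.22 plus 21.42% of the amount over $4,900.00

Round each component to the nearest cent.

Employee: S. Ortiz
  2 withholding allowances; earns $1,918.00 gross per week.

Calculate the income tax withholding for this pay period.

$95.88

Income Tax: taxable = $1,918.00 − 2×$160.00 = $1,598.00
  6% × $1,598.00 = $95.88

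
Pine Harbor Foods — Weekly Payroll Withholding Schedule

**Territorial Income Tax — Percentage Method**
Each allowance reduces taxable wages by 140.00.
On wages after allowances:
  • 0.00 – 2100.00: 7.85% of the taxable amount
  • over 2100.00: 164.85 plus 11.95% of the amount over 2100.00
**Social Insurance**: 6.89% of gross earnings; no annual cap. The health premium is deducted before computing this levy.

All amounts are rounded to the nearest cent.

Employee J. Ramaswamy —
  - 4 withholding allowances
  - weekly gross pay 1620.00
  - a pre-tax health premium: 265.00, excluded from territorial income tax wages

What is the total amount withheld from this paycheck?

Territorial Income Tax: taxable = 1620.00 − 265.00 − 4×140.00 = 795.00
  7.85% × 795.00 = 62.41
Social Insurance: 6.89% × 1355.00 = 93.36
Total: 62.41 + 93.36 = 155.77

155.77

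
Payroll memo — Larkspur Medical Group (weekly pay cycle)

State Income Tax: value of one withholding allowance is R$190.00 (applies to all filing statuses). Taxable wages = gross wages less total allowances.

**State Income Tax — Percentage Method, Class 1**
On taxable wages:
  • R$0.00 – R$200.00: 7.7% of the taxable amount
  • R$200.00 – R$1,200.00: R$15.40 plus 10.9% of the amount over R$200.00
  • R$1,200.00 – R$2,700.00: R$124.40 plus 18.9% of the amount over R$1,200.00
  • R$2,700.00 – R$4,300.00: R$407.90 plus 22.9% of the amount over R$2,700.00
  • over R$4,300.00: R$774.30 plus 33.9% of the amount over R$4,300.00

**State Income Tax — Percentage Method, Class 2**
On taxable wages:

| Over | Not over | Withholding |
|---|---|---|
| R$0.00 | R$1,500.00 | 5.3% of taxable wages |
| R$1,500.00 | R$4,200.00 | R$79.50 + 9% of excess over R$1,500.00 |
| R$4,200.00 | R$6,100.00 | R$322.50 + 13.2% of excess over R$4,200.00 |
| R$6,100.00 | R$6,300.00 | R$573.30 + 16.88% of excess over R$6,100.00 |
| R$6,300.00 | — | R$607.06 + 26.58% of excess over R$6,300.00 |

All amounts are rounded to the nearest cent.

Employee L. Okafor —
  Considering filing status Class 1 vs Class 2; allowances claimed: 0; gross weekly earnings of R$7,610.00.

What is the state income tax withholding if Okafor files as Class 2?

State Income Tax (Class 2): taxable = R$7,610.00
  R$607.06 + 26.58% × (R$7,610.00 − R$6,300.00) = R$607.06 + 26.58% × R$1,310.00 = R$955.26

R$955.26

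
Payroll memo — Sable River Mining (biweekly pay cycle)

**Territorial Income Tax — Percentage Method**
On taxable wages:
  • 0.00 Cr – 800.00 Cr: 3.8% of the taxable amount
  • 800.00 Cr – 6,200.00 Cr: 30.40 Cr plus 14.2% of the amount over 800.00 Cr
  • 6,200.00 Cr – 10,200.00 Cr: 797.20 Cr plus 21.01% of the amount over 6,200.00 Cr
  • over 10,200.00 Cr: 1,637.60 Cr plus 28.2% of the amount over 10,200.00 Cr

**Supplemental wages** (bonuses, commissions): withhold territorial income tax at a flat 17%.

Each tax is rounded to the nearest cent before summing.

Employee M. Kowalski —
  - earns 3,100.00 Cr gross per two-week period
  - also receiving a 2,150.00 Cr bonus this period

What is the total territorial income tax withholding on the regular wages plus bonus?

722.50 Cr

Territorial Income Tax: taxable = 3,100.00 Cr
  30.40 Cr + 14.2% × (3,100.00 Cr − 800.00 Cr) = 30.40 Cr + 14.2% × 2,300.00 Cr = 357.00 Cr
Supplemental (17% flat on bonus): 17% × 2,150.00 Cr = 365.50 Cr
Total territorial income tax: 357.00 Cr + 365.50 Cr = 722.50 Cr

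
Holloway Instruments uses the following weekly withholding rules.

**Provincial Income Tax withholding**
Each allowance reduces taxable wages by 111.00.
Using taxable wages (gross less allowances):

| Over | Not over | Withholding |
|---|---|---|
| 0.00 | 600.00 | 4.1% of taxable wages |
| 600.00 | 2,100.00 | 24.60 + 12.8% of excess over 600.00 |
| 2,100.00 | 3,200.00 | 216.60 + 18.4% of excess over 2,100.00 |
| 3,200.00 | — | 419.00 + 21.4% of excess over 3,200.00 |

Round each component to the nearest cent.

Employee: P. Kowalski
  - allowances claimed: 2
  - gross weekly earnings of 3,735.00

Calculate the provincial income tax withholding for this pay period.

Provincial Income Tax: taxable = 3,735.00 − 2×111.00 = 3,513.00
  419.00 + 21.4% × (3,513.00 − 3,200.00) = 419.00 + 21.4% × 313.00 = 485.98

485.98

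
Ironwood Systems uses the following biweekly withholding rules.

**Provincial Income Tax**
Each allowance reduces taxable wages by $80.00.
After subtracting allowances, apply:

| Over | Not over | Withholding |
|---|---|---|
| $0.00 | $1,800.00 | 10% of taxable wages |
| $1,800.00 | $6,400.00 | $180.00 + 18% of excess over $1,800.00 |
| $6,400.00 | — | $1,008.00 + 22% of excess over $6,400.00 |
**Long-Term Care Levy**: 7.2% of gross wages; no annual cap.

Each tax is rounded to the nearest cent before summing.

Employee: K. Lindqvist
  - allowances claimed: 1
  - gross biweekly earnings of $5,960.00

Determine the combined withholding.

$1,343.52

Provincial Income Tax: taxable = $5,960.00 − 1×$80.00 = $5,880.00
  $180.00 + 18% × ($5,880.00 − $1,800.00) = $180.00 + 18% × $4,080.00 = $914.40
Long-Term Care Levy: 7.2% × $5,960.00 = $429.12
Total: $914.40 + $429.12 = $1,343.52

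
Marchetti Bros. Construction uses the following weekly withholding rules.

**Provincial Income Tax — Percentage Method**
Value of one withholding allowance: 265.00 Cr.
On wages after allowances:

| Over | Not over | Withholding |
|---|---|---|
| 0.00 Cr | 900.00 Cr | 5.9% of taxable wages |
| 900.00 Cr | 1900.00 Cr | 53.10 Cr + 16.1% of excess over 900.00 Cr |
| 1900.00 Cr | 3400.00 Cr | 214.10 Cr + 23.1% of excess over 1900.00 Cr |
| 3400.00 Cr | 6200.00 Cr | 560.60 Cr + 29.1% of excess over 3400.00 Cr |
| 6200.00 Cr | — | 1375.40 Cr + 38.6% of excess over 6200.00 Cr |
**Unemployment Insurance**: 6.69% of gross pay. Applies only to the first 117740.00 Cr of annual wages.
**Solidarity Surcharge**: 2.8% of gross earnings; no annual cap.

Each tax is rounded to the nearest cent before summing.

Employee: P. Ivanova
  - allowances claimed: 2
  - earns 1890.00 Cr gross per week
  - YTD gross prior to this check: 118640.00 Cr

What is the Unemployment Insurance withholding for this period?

Unemployment Insurance: YTD 118640.00 Cr ≥ cap 117740.00 Cr → 0.00 Cr

0.00 Cr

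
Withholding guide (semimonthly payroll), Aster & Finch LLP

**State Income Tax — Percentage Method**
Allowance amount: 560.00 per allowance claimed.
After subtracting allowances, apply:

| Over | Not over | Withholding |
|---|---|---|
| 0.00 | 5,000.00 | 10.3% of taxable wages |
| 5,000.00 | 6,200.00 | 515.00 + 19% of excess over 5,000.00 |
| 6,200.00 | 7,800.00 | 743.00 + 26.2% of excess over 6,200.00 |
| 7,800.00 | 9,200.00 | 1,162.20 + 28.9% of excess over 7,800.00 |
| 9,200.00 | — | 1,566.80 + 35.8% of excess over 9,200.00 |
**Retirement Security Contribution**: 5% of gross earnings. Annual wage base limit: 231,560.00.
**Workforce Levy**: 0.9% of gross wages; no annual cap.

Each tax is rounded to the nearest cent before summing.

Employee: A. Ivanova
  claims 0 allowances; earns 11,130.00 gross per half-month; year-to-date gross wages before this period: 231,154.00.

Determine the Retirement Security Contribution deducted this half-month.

Retirement Security Contribution: cap 231,560.00 − YTD 231,154.00 = 406.00 subject; 5% × 406.00 = 20.30

20.30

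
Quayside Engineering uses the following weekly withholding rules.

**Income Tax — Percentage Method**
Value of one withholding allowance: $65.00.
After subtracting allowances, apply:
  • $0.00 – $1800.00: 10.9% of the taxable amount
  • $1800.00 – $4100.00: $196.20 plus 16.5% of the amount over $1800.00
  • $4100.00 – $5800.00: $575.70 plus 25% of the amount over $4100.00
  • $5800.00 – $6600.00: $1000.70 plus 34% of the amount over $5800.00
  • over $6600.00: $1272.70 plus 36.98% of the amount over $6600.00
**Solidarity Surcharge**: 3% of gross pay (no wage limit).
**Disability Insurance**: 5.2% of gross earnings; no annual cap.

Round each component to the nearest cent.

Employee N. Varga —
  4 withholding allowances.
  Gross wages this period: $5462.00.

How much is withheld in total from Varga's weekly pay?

Income Tax: taxable = $5462.00 − 4×$65.00 = $5202.00
  $575.70 + 25% × ($5202.00 − $4100.00) = $575.70 + 25% × $1102.00 = $851.20
Solidarity Surcharge: 3% × $5462.00 = $163.86
Disability Insurance: 5.2% × $5462.00 = $284.02
Total: $851.20 + $163.86 + $284.02 = $1299.08

$1299.08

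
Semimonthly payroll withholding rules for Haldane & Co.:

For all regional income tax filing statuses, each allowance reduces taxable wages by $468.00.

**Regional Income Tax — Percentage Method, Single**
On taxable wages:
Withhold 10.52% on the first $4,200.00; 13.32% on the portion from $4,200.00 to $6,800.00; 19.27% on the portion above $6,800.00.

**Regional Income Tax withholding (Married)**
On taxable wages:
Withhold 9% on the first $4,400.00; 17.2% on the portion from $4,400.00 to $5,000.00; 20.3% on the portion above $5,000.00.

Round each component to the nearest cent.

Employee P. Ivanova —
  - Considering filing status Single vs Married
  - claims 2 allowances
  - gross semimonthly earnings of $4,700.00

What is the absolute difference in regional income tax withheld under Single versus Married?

$57.21

Regional Income Tax (Single): taxable = $4,700.00 − 2×$468.00 = $3,764.00
  10.52% × $3,764.00 = $395.97
Regional Income Tax (Married): taxable = $4,700.00 − 2×$468.00 = $3,764.00
  9% × $3,764.00 = $338.76
Difference: |$395.97 − $338.76| = $57.21 (higher under Single)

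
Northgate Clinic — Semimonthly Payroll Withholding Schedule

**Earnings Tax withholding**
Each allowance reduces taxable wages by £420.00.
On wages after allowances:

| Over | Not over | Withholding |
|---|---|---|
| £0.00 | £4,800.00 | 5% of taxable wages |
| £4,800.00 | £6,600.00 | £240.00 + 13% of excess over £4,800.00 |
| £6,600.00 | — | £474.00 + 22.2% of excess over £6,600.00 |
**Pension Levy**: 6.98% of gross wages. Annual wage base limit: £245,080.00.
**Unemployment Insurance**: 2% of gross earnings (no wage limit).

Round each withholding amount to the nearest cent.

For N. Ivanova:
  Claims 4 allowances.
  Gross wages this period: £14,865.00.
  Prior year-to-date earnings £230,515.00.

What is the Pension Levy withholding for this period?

£1,016.64

Pension Levy: cap £245,080.00 − YTD £230,515.00 = £14,565.00 subject; 6.98% × £14,565.00 = £1,016.64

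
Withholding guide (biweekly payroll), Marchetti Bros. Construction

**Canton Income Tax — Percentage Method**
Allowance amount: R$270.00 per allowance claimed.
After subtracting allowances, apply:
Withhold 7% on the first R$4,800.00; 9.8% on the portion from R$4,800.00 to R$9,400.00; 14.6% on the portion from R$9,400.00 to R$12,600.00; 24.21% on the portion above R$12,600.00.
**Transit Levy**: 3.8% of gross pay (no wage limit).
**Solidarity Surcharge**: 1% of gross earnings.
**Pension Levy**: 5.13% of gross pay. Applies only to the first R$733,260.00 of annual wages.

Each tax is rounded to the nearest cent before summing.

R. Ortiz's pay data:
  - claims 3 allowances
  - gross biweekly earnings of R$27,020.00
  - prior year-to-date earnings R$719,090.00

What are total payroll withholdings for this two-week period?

Canton Income Tax: taxable = R$27,020.00 − 3×R$270.00 = R$26,210.00
  R$1,254.00 + 24.21% × (R$26,210.00 − R$12,600.00) = R$1,254.00 + 24.21% × R$13,610.00 = R$4,548.98
Transit Levy: 3.8% × R$27,020.00 = R$1,026.76
Solidarity Surcharge: 1% × R$27,020.00 = R$270.20
Pension Levy: cap R$733,260.00 − YTD R$719,090.00 = R$14,170.00 subject; 5.13% × R$14,170.00 = R$726.92
Total: R$4,548.98 + R$1,026.76 + R$270.20 + R$726.92 = R$6,572.86

R$6,572.86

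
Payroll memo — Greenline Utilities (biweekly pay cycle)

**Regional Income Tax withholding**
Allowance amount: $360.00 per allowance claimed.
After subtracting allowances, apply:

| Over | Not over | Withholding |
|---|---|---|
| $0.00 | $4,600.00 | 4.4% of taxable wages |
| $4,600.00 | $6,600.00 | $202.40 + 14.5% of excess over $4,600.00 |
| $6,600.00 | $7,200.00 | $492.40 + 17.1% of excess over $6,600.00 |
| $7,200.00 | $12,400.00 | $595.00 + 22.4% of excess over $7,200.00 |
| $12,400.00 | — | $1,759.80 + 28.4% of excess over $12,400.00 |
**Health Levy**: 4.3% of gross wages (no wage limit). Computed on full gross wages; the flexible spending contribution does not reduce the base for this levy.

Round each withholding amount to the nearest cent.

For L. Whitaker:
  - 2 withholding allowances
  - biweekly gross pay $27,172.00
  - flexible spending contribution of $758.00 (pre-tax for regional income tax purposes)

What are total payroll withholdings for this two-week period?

$6,703.70

Regional Income Tax: taxable = $27,172.00 − $758.00 − 2×$360.00 = $25,694.00
  $1,759.80 + 28.4% × ($25,694.00 − $12,400.00) = $1,759.80 + 28.4% × $13,294.00 = $5,535.30
Health Levy: 4.3% × $27,172.00 = $1,168.40
Total: $5,535.30 + $1,168.40 = $6,703.70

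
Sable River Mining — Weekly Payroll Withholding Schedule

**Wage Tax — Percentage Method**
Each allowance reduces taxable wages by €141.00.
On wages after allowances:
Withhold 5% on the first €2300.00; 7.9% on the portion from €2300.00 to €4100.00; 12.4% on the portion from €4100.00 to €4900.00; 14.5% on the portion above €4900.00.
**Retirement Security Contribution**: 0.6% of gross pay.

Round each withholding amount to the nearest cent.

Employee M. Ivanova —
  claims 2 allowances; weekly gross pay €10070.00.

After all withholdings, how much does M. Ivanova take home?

Wage Tax: taxable = €10070.00 − 2×€141.00 = €9788.00
  €356.40 + 14.5% × (€9788.00 − €4900.00) = €356.40 + 14.5% × €4888.00 = €1065.16
Retirement Security Contribution: 0.6% × €10070.00 = €60.42
Total withheld: €1065.16 + €60.42 = €1125.58
Net pay: €10070.00 − €1125.58 = €8944.42

€8944.42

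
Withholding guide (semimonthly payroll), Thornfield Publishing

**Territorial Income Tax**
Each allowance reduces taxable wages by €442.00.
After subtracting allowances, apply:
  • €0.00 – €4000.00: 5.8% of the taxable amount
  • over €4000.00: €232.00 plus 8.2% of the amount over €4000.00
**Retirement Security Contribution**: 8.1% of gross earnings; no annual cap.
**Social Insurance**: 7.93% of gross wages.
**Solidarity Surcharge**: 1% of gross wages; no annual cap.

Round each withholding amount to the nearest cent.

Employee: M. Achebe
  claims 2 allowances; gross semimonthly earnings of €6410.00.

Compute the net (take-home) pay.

Territorial Income Tax: taxable = €6410.00 − 2×€442.00 = €5526.00
  €232.00 + 8.2% × (€5526.00 − €4000.00) = €232.00 + 8.2% × €1526.00 = €357.13
Retirement Security Contribution: 8.1% × €6410.00 = €519.21
Social Insurance: 7.93% × €6410.00 = €508.31
Solidarity Surcharge: 1% × €6410.00 = €64.10
Total withheld: €357.13 + €519.21 + €508.31 + €64.10 = €1448.75
Net pay: €6410.00 − €1448.75 = €4961.25

€4961.25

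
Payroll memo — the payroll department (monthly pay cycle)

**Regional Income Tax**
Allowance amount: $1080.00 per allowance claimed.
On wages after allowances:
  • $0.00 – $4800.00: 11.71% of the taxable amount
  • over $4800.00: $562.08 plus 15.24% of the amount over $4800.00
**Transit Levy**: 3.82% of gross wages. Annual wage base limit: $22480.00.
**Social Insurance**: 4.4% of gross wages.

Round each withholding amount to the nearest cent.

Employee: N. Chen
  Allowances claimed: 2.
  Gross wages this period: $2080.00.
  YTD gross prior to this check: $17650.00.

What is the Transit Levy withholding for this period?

Transit Levy: 3.82% × $2080.00 = $79.46

$79.46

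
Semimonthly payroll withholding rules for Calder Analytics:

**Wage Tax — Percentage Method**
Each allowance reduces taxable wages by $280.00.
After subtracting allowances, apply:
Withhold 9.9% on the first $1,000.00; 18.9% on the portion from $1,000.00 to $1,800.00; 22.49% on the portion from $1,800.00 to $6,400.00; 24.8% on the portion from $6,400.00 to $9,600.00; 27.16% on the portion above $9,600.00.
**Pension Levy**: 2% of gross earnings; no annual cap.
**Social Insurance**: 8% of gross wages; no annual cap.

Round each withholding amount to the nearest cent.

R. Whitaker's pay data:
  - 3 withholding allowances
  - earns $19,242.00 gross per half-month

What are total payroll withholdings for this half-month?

Wage Tax: taxable = $19,242.00 − 3×$280.00 = $18,402.00
  $2,078.34 + 27.16% × ($18,402.00 − $9,600.00) = $2,078.34 + 27.16% × $8,802.00 = $4,468.96
Pension Levy: 2% × $19,242.00 = $384.84
Social Insurance: 8% × $19,242.00 = $1,539.36
Total: $4,468.96 + $384.84 + $1,539.36 = $6,393.16

$6,393.16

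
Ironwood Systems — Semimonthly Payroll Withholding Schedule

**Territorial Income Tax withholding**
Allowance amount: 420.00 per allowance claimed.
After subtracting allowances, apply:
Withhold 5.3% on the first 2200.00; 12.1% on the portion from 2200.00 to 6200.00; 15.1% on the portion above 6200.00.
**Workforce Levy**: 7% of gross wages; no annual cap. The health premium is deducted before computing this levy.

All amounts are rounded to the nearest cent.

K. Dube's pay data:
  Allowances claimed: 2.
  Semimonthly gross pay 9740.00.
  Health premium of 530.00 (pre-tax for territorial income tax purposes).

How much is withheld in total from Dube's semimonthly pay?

Territorial Income Tax: taxable = 9740.00 − 530.00 − 2×420.00 = 8370.00
  600.60 + 15.1% × (8370.00 − 6200.00) = 600.60 + 15.1% × 2170.00 = 928.27
Workforce Levy: 7% × 9210.00 = 644.70
Total: 928.27 + 644.70 = 1572.97

1572.97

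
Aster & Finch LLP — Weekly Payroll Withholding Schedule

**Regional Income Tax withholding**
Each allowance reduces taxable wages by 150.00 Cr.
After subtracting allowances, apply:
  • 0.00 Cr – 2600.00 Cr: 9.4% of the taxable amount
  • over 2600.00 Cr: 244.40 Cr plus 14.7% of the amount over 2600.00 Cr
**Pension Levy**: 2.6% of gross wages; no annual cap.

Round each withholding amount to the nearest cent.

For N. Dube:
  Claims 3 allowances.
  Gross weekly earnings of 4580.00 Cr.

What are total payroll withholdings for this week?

588.39 Cr

Regional Income Tax: taxable = 4580.00 Cr − 3×150.00 Cr = 4130.00 Cr
  244.40 Cr + 14.7% × (4130.00 Cr − 2600.00 Cr) = 244.40 Cr + 14.7% × 1530.00 Cr = 469.31 Cr
Pension Levy: 2.6% × 4580.00 Cr = 119.08 Cr
Total: 469.31 Cr + 119.08 Cr = 588.39 Cr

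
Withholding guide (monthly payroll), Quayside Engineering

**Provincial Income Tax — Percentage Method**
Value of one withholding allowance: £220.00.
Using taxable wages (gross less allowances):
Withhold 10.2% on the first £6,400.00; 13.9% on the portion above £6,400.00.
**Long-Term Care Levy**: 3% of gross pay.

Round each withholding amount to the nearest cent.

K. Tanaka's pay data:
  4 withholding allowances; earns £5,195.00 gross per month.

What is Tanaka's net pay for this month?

£4,599.02

Provincial Income Tax: taxable = £5,195.00 − 4×£220.00 = £4,315.00
  10.2% × £4,315.00 = £440.13
Long-Term Care Levy: 3% × £5,195.00 = £155.85
Total withheld: £440.13 + £155.85 = £595.98
Net pay: £5,195.00 − £595.98 = £4,599.02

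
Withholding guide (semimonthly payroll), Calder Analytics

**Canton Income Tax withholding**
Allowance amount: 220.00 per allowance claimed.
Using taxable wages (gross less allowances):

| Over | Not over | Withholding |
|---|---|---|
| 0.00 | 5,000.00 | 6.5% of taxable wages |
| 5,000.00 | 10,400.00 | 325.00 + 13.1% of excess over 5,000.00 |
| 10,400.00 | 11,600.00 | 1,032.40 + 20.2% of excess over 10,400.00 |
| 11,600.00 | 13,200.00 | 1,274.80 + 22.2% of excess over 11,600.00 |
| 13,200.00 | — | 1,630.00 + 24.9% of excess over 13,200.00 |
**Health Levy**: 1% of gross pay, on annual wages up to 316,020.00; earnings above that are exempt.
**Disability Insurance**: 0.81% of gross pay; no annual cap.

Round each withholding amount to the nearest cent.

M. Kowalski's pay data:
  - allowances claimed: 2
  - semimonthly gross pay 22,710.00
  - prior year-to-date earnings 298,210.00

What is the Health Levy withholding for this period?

178.10

Health Levy: cap 316,020.00 − YTD 298,210.00 = 17,810.00 subject; 1% × 17,810.00 = 178.10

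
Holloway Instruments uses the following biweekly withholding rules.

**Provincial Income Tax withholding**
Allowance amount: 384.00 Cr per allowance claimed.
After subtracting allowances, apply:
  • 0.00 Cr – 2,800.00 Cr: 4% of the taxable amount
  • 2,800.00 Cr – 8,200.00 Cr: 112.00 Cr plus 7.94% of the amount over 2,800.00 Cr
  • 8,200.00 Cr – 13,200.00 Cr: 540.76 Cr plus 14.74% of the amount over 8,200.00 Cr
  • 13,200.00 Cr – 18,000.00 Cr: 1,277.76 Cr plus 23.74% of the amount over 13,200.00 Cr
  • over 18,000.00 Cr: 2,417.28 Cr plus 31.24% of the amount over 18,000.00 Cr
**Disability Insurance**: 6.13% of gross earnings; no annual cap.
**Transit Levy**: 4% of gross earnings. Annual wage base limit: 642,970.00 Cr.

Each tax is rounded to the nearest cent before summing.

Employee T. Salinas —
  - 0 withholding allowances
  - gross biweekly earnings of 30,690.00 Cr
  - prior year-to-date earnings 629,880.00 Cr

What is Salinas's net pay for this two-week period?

21,903.46 Cr

Provincial Income Tax: taxable = 30,690.00 Cr
  2,417.28 Cr + 31.24% × (30,690.00 Cr − 18,000.00 Cr) = 2,417.28 Cr + 31.24% × 12,690.00 Cr = 6,381.64 Cr
Disability Insurance: 6.13% × 30,690.00 Cr = 1,881.30 Cr
Transit Levy: cap 642,970.00 Cr − YTD 629,880.00 Cr = 13,090.00 Cr subject; 4% × 13,090.00 Cr = 523.60 Cr
Total withheld: 6,381.64 Cr + 1,881.30 Cr + 523.60 Cr = 8,786.54 Cr
Net pay: 30,690.00 Cr − 8,786.54 Cr = 21,903.46 Cr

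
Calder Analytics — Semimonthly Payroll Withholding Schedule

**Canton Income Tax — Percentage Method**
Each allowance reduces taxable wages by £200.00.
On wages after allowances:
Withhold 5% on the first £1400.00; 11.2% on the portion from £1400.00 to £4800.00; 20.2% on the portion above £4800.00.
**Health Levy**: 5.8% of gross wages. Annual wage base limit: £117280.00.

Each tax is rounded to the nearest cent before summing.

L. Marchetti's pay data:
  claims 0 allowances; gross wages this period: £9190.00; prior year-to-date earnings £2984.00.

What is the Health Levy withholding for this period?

£533.02

Health Levy: 5.8% × £9190.00 = £533.02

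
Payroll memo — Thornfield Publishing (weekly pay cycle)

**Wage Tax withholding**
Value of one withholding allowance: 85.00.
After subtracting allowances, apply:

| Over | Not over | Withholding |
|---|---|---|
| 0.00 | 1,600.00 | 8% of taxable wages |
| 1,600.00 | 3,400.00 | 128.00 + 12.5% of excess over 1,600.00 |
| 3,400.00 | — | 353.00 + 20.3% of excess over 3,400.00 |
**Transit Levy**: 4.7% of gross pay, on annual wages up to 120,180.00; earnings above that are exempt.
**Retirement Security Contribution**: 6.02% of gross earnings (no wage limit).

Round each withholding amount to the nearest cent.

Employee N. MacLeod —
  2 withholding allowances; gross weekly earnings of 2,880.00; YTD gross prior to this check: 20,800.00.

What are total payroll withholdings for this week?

575.49

Wage Tax: taxable = 2,880.00 − 2×85.00 = 2,710.00
  128.00 + 12.5% × (2,710.00 − 1,600.00) = 128.00 + 12.5% × 1,110.00 = 266.75
Transit Levy: 4.7% × 2,880.00 = 135.36
Retirement Security Contribution: 6.02% × 2,880.00 = 173.38
Total: 266.75 + 135.36 + 173.38 = 575.49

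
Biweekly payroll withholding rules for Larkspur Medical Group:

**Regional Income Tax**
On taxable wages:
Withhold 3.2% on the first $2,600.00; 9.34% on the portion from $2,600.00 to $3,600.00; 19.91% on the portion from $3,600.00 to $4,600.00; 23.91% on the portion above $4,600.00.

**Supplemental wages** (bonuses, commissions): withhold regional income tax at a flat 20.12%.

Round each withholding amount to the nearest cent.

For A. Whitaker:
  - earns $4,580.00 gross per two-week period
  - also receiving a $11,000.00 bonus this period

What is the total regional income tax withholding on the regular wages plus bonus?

$2,584.92

Regional Income Tax: taxable = $4,580.00
  $176.60 + 19.91% × ($4,580.00 − $3,600.00) = $176.60 + 19.91% × $980.00 = $371.72
Supplemental (20.12% flat on bonus): 20.12% × $11,000.00 = $2,213.20
Total regional income tax: $371.72 + $2,213.20 = $2,584.92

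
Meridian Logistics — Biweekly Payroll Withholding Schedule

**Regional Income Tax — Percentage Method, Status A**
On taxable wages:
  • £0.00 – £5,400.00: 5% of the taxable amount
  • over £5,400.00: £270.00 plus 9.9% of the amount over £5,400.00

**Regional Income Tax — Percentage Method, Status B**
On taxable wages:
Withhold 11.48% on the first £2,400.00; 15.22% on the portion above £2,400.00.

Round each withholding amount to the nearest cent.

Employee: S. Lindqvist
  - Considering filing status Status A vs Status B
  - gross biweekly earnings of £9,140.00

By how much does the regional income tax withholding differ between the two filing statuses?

Regional Income Tax (Status A): taxable = £9,140.00
  £270.00 + 9.9% × (£9,140.00 − £5,400.00) = £270.00 + 9.9% × £3,740.00 = £640.26
Regional Income Tax (Status B): taxable = £9,140.00
  £275.52 + 15.22% × (£9,140.00 − £2,400.00) = £275.52 + 15.22% × £6,740.00 = £1,301.35
Difference: |£640.26 − £1,301.35| = £661.09 (higher under Status B)

£661.09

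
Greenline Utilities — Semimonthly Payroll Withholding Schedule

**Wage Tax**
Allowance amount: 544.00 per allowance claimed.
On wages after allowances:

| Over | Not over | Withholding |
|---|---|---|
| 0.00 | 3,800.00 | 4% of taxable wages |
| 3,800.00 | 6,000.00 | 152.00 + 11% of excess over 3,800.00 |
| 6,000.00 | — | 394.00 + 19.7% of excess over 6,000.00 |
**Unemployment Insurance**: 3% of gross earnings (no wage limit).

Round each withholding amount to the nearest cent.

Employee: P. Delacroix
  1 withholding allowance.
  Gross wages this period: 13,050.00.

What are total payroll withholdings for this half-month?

Wage Tax: taxable = 13,050.00 − 1×544.00 = 12,506.00
  394.00 + 19.7% × (12,506.00 − 6,000.00) = 394.00 + 19.7% × 6,506.00 = 1,675.68
Unemployment Insurance: 3% × 13,050.00 = 391.50
Total: 1,675.68 + 391.50 = 2,067.18

2,067.18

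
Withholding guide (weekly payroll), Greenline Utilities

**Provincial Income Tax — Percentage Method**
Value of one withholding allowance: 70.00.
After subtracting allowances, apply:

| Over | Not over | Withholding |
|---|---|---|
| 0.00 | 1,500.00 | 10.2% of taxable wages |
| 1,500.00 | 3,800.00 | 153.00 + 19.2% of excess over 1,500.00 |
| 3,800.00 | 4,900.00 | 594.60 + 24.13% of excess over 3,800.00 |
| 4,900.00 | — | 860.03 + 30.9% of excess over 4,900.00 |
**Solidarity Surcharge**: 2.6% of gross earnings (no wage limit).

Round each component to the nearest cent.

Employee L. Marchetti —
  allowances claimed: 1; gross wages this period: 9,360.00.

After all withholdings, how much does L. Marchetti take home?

6,900.10

Provincial Income Tax: taxable = 9,360.00 − 1×70.00 = 9,290.00
  860.03 + 30.9% × (9,290.00 − 4,900.00) = 860.03 + 30.9% × 4,390.00 = 2,216.54
Solidarity Surcharge: 2.6% × 9,360.00 = 243.36
Total withheld: 2,216.54 + 243.36 = 2,459.90
Net pay: 9,360.00 − 2,459.90 = 6,900.10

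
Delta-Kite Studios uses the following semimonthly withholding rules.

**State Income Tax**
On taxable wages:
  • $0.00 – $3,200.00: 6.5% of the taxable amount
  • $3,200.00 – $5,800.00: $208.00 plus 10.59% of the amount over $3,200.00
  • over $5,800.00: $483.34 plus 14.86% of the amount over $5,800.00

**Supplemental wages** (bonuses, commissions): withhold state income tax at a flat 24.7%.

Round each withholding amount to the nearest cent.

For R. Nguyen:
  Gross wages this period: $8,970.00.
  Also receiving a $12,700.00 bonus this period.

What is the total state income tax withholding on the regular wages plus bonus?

$4,091.30

State Income Tax: taxable = $8,970.00
  $483.34 + 14.86% × ($8,970.00 − $5,800.00) = $483.34 + 14.86% × $3,170.00 = $954.40
Supplemental (24.7% flat on bonus): 24.7% × $12,700.00 = $3,136.90
Total state income tax: $954.40 + $3,136.90 = $4,091.30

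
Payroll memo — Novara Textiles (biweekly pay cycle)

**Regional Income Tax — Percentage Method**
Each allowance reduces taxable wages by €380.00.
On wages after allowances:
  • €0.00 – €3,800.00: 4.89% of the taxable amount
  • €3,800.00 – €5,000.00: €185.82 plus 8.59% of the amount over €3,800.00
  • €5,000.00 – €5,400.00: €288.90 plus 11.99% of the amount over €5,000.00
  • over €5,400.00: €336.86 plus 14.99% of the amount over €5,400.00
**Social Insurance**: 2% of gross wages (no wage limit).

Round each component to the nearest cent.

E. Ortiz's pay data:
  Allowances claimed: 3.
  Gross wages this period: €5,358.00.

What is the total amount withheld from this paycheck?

Regional Income Tax: taxable = €5,358.00 − 3×€380.00 = €4,218.00
  €185.82 + 8.59% × (€4,218.00 − €3,800.00) = €185.82 + 8.59% × €418.00 = €221.73
Social Insurance: 2% × €5,358.00 = €107.16
Total: €221.73 + €107.16 = €328.89

€328.89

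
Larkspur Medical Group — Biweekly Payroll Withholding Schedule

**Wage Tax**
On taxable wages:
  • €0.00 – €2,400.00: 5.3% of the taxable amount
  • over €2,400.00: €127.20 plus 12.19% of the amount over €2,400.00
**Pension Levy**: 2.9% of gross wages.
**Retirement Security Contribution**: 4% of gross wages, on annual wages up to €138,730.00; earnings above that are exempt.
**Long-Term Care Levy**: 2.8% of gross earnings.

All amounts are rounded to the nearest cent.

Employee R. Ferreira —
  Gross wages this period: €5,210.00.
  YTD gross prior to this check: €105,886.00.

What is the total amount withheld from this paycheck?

€975.11

Wage Tax: taxable = €5,210.00
  €127.20 + 12.19% × (€5,210.00 − €2,400.00) = €127.20 + 12.19% × €2,810.00 = €469.74
Pension Levy: 2.9% × €5,210.00 = €151.09
Retirement Security Contribution: 4% × €5,210.00 = €208.40
Long-Term Care Levy: 2.8% × €5,210.00 = €145.88
Total: €469.74 + €151.09 + €208.40 + €145.88 = €975.11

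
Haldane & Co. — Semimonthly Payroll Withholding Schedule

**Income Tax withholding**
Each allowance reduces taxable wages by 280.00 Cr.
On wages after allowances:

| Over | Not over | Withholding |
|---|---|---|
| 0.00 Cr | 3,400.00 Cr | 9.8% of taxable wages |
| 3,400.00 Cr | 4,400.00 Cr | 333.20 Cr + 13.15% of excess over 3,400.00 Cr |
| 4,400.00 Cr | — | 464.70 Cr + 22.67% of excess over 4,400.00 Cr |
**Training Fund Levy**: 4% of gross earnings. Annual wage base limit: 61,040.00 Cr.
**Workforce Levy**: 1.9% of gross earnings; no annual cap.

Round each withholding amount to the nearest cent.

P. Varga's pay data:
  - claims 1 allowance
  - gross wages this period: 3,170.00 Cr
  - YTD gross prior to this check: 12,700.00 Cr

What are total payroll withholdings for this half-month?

470.25 Cr

Income Tax: taxable = 3,170.00 Cr − 1×280.00 Cr = 2,890.00 Cr
  9.8% × 2,890.00 Cr = 283.22 Cr
Training Fund Levy: 4% × 3,170.00 Cr = 126.80 Cr
Workforce Levy: 1.9% × 3,170.00 Cr = 60.23 Cr
Total: 283.22 Cr + 126.80 Cr + 60.23 Cr = 470.25 Cr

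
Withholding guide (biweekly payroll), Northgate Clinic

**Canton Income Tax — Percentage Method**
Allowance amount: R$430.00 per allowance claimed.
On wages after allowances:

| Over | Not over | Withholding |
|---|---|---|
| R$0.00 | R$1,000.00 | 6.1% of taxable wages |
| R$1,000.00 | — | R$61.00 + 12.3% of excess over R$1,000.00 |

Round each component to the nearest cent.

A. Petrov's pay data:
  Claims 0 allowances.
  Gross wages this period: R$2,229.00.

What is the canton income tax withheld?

R$212.17

Canton Income Tax: taxable = R$2,229.00
  R$61.00 + 12.3% × (R$2,229.00 − R$1,000.00) = R$61.00 + 12.3% × R$1,229.00 = R$212.17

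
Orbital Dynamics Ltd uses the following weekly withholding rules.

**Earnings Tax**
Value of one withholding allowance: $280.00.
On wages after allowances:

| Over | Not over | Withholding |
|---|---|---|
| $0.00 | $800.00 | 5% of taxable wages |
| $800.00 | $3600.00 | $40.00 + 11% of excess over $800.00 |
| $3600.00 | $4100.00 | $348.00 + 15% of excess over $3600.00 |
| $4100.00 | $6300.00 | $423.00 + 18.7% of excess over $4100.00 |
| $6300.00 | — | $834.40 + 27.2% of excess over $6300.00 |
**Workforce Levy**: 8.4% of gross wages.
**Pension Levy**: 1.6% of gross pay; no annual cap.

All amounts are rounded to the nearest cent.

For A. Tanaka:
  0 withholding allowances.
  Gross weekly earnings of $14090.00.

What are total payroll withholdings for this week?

$4362.28

Earnings Tax: taxable = $14090.00
  $834.40 + 27.2% × ($14090.00 − $6300.00) = $834.40 + 27.2% × $7790.00 = $2953.28
Workforce Levy: 8.4% × $14090.00 = $1183.56
Pension Levy: 1.6% × $14090.00 = $225.44
Total: $2953.28 + $1183.56 + $225.44 = $4362.28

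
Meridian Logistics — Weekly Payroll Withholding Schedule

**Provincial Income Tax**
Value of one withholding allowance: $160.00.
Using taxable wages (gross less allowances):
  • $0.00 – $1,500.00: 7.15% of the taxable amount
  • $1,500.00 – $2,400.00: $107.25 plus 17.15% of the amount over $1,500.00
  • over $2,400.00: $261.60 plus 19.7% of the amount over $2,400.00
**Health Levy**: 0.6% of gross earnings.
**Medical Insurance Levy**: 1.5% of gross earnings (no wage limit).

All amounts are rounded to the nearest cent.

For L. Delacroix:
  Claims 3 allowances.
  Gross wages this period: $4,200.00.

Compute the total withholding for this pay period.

$609.84

Provincial Income Tax: taxable = $4,200.00 − 3×$160.00 = $3,720.00
  $261.60 + 19.7% × ($3,720.00 − $2,400.00) = $261.60 + 19.7% × $1,320.00 = $521.64
Health Levy: 0.6% × $4,200.00 = $25.20
Medical Insurance Levy: 1.5% × $4,200.00 = $63.00
Total: $521.64 + $25.20 + $63.00 = $609.84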